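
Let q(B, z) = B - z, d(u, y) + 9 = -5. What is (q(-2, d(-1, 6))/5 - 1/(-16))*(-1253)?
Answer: -246841/80 ≈ -3085.5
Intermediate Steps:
d(u, y) = -14 (d(u, y) = -9 - 5 = -14)
(q(-2, d(-1, 6))/5 - 1/(-16))*(-1253) = ((-2 - 1*(-14))/5 - 1/(-16))*(-1253) = ((-2 + 14)*(⅕) - 1*(-1/16))*(-1253) = (12*(⅕) + 1/16)*(-1253) = (12/5 + 1/16)*(-1253) = (197/80)*(-1253) = -246841/80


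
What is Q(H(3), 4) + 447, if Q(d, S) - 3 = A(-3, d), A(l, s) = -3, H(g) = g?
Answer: 447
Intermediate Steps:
Q(d, S) = 0 (Q(d, S) = 3 - 3 = 0)
Q(H(3), 4) + 447 = 0 + 447 = 447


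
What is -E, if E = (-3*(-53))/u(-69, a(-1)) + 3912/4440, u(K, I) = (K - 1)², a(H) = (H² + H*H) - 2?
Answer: -165623/181300 ≈ -0.91353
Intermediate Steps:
a(H) = -2 + 2*H² (a(H) = (H² + H²) - 2 = 2*H² - 2 = -2 + 2*H²)
u(K, I) = (-1 + K)²
E = 165623/181300 (E = (-3*(-53))/((-1 - 69)²) + 3912/4440 = 159/((-70)²) + 3912*(1/4440) = 159/4900 + 163/185 = 165623/181300 ≈ 0.91353)
-E = -1*165623/181300 = -165623/181300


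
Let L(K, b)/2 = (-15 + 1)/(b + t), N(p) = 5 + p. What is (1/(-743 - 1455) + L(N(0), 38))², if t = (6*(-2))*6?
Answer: 945870025/1396217956 ≈ 0.67745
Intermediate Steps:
t = -72 (t = -12*6 = -72)
L(K, b) = -28/(-72 + b) (L(K, b) = 2*((-15 + 1)/(b - 72)) = 2*(-14/(-72 + b)) = -28/(-72 + b))
(1/(-743 - 1455) + L(N(0), 38))² = (1/(-743 - 1455) - 28/(-72 + 38))² = (1/(-2198) - 28/(-34))² = (-1/2198 - 28*(-1/34))² = (-1/2198 + 14/17)² = (30755/37366)² = 945870025/1396217956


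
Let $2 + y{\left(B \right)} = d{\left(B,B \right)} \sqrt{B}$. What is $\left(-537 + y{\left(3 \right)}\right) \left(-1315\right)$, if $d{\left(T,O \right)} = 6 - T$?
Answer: $708785 - 3945 \sqrt{3} \approx 7.0195 \cdot 10^{5}$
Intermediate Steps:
$y{\left(B \right)} = -2 + \sqrt{B} \left(6 - B\right)$ ($y{\left(B \right)} = -2 + \left(6 - B\right) \sqrt{B} = -2 + \sqrt{B} \left(6 - B\right)$)
$\left(-537 + y{\left(3 \right)}\right) \left(-1315\right) = \left(-537 - \left(2 - \sqrt{3} \left(6 - 3\right)\right)\right) \left(-1315\right) = \left(-537 - \left(2 - \sqrt{3} \cdot 3\right)\right) \left(-1315\right) = \left(-537 - \left(2 - 3 \sqrt{3}\right)\right) \left(-1315\right) = \left(-539 + 3 \sqrt{3}\right) \left(-1315\right) = 708785 - 3945 \sqrt{3}$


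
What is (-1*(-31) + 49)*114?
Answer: 9120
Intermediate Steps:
(-1*(-31) + 49)*114 = (31 + 49)*114 = 80*114 = 9120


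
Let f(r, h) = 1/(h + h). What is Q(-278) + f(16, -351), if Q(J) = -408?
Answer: -286417/702 ≈ -408.00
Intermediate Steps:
f(r, h) = 1/(2*h)
Q(-278) + f(16, -351) = -408 + (½)/(-351) = -408 + (½)*(-1/351) = -408 - 1/702 = -286417/702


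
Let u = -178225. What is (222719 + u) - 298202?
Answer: -253708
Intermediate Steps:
(222719 + u) - 298202 = (222719 - 178225) - 298202 = 44494 - 298202 = -253708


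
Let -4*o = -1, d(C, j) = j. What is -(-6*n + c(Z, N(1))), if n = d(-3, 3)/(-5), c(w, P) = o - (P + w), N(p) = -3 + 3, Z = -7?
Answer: -217/20 ≈ -10.850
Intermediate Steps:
N(p) = 0
o = ¼ (o = -¼*(-1) = ¼ ≈ 0.25000)
c(w, P) = ¼ - P - w (c(w, P) = ¼ - (P + w) = ¼ + (-P - w) = ¼ - P - w)
n = -⅗ (n = 3/(-5) = 3*(-⅕) = -⅗ ≈ -0.60000)
-(-6*n + c(Z, N(1))) = -(-6*(-⅗) + (¼ - 1*0 - 1*(-7))) = -(18/5 + (¼ + 0 + 7)) = -(18/5 + 29/4) = -1*217/20 = -217/20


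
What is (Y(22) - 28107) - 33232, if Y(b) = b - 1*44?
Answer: -61361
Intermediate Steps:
Y(b) = -44 + b (Y(b) = b - 44 = -44 + b)
(Y(22) - 28107) - 33232 = ((-44 + 22) - 28107) - 33232 = (-22 - 28107) - 33232 = -28129 - 33232 = -61361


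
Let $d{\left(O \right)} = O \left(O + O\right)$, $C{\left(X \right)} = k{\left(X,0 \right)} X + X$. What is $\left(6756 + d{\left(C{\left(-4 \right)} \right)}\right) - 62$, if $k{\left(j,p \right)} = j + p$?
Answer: $6982$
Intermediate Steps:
$C{\left(X \right)} = X + X^{2}$ ($C{\left(X \right)} = \left(X + 0\right) X + X = X X + X = X^{2} + X = X + X^{2}$)
$d{\left(O \right)} = 2 O^{2}$ ($d{\left(O \right)} = O 2 O = 2 O^{2}$)
$\left(6756 + d{\left(C{\left(-4 \right)} \right)}\right) - 62 = \left(6756 + 2 \left(- 4 \left(1 - 4\right)\right)^{2}\right) - 62 = \left(6756 + 2 \left(\left(-4\right) \left(-3\right)\right)^{2}\right) - 62 = \left(6756 + 2 \cdot 12^{2}\right) - 62 = \left(6756 + 2 \cdot 144\right) - 62 = \left(6756 + 288\right) - 62 = 7044 - 62 = 6982$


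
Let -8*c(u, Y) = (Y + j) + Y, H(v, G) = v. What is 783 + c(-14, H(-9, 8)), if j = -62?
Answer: 793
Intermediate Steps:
c(u, Y) = 31/4 - Y/4 (c(u, Y) = -((Y - 62) + Y)/8 = -((-62 + Y) + Y)/8 = -(-62 + 2*Y)/8 = 31/4 - Y/4)
783 + c(-14, H(-9, 8)) = 783 + (31/4 - ¼*(-9)) = 783 + (31/4 + 9/4) = 783 + 10 = 793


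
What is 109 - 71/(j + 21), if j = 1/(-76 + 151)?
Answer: 166459/1576 ≈ 105.62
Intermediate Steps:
j = 1/75 ≈ 0.013333
109 - 71/(j + 21) = 109 - 71/(1/75 + 21) = 109 - 71/1576/75 = 109 - 71*75/1576 = 109 - 5325/1576 = 166459/1576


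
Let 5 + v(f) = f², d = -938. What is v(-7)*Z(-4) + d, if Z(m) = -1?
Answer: -982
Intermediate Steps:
v(f) = -5 + f²
v(-7)*Z(-4) + d = (-5 + (-7)²)*(-1) - 938 = (-5 + 49)*(-1) - 938 = 44*(-1) - 938 = -44 - 938 = -982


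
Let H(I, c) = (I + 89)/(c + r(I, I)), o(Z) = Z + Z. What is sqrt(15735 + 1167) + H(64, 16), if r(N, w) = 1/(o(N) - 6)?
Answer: 2074/217 + 3*sqrt(1878) ≈ 139.57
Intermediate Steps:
o(Z) = 2*Z
r(N, w) = 1/(-6 + 2*N) (r(N, w) = 1/(2*N - 6) = 1/(-6 + 2*N))
H(I, c) = (89 + I)/(c + 1/(2*(-3 + I))) (H(I, c) = (I + 89)/(c + 1/(2*(-3 + I))) = (89 + I)/(c + 1/(2*(-3 + I))))
sqrt(15735 + 1167) + H(64, 16) = sqrt(15735 + 1167) + 2*(-3 + 64)*(89 + 64)/(1 + 2*16*(-3 + 64)) = sqrt(16902) + 2*61*153/(1 + 2*16*61) = 3*sqrt(1878) + 2*61*153/(1 + 1952) = 3*sqrt(1878) + 2*61*153/1953 = 3*sqrt(1878) + 2*(1/1953)*61*153 = 3*sqrt(1878) + 2074/217 = 2074/217 + 3*sqrt(1878)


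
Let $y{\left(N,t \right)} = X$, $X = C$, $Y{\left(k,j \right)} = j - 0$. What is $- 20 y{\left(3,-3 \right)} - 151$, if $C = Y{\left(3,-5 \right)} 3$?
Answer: $149$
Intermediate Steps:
$Y{\left(k,j \right)} = j$ ($Y{\left(k,j \right)} = j + 0 = j$)
$C = -15$ ($C = \left(-5\right) 3 = -15$)
$X = -15$
$y{\left(N,t \right)} = -15$
$- 20 y{\left(3,-3 \right)} - 151 = \left(-20\right) \left(-15\right) - 151 = 300 - 151 = 149$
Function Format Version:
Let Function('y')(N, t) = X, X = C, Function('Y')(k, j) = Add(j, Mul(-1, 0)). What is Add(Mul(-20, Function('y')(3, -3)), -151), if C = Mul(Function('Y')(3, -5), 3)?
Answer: 149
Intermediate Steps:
Function('Y')(k, j) = j (Function('Y')(k, j) = Add(j, 0) = j)
C = -15 (C = Mul(-5, 3) = -15)
X = -15
Function('y')(N, t) = -15
Add(Mul(-20, Function('y')(3, -3)), -151) = Add(Mul(-20, -15), -151) = Add(300, -151) = 149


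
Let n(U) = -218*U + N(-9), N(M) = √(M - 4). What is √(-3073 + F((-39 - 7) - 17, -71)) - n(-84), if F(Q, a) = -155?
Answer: -18312 - I*√13 + 2*I*√807 ≈ -18312.0 + 53.21*I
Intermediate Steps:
N(M) = √(-4 + M)
n(U) = -218*U + I*√13 (n(U) = -218*U + √(-4 - 9) = -218*U + √(-13) = -218*U + I*√13)
√(-3073 + F((-39 - 7) - 17, -71)) - n(-84) = √(-3073 - 155) - (-218*(-84) + I*√13) = √(-3228) - (18312 + I*√13) = 2*I*√807 + (-18312 - I*√13) = -18312 - I*√13 + 2*I*√807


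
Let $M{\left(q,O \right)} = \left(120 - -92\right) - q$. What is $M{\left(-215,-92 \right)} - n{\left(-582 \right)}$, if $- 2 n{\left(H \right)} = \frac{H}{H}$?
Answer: $\frac{855}{2} \approx 427.5$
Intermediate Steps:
$M{\left(q,O \right)} = 212 - q$ ($M{\left(q,O \right)} = \left(120 + 92\right) - q = 212 - q$)
$n{\left(H \right)} = - \frac{1}{2}$ ($n{\left(H \right)} = - \frac{H \frac{1}{H}}{2} = \left(- \frac{1}{2}\right) 1 = - \frac{1}{2}$)
$M{\left(-215,-92 \right)} - n{\left(-582 \right)} = \left(212 - -215\right) - - \frac{1}{2} = \left(212 + 215\right) + \frac{1}{2} = 427 + \frac{1}{2} = \frac{855}{2}$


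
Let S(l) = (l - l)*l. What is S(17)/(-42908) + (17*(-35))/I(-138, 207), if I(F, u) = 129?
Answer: -595/129 ≈ -4.6124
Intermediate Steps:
S(l) = 0 (S(l) = 0*l = 0)
S(17)/(-42908) + (17*(-35))/I(-138, 207) = 0/(-42908) + (17*(-35))/129 = 0*(-1/42908) - 595*1/129 = 0 - 595/129 = -595/129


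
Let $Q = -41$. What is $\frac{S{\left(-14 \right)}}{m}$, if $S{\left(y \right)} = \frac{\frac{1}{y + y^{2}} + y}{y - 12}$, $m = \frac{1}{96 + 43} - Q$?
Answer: $\frac{118011}{8990800} \approx 0.013126$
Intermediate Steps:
$m = \frac{5700}{139}$ ($m = \frac{1}{96 + 43} - -41 = \frac{1}{139} + 41 = \frac{5700}{139} \approx 41.007$)
$S{\left(y \right)} = \frac{y + \frac{1}{y + y^{2}}}{-12 + y}$
$\frac{S{\left(-14 \right)}}{m} = \frac{\frac{1}{-14} \frac{1}{-12 + \left(-14\right)^{2} - -154} \left(1 + \left(-14\right)^{2} + \left(-14\right)^{3}\right)}{\frac{5700}{139}} = - \frac{1 + 196 - 2744}{14 \left(-12 + 196 + 154\right)} \frac{139}{5700} = \left(- \frac{1}{14}\right) \frac{1}{338} \left(-2547\right) \frac{139}{5700} = \frac{2547}{4732} \cdot \frac{139}{5700} = \frac{118011}{8990800}$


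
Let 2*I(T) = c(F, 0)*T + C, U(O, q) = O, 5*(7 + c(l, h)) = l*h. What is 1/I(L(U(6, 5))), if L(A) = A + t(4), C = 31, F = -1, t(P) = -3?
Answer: ⅕ ≈ 0.20000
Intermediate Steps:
c(l, h) = -7 + h*l/5 (c(l, h) = -7 + (l*h)/5 = -7 + (h*l)/5 = -7 + h*l/5)
L(A) = -3 + A (L(A) = A - 3 = -3 + A)
I(T) = 31/2 - 7*T/2 (I(T) = ((-7 + (⅕)*0*(-1))*T + 31)/2 = ((-7 + 0)*T + 31)/2 = (-7*T + 31)/2 = (31 - 7*T)/2 = 31/2 - 7*T/2)
1/I(L(U(6, 5))) = 1/(31/2 - 7*(-3 + 6)/2) = 1/(31/2 - 7/2*3) = 1/(31/2 - 21/2) = 1/5 = ⅕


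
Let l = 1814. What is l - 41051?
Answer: -39237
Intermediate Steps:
l - 41051 = 1814 - 41051 = -39237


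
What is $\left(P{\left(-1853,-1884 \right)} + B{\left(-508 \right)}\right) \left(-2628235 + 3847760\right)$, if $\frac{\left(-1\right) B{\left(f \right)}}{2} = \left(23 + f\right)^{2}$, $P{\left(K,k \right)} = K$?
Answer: $-575985316075$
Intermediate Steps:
$B{\left(f \right)} = - 2 \left(23 + f\right)^{2}$
$\left(P{\left(-1853,-1884 \right)} + B{\left(-508 \right)}\right) \left(-2628235 + 3847760\right) = \left(-1853 - 2 \left(23 - 508\right)^{2}\right) \left(-2628235 + 3847760\right) = \left(-1853 - 2 \left(-485\right)^{2}\right) 1219525 = \left(-1853 - 470450\right) 1219525 = \left(-472303\right) 1219525 = -575985316075$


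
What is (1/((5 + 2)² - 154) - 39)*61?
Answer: -249856/105 ≈ -2379.6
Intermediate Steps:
(1/((5 + 2)² - 154) - 39)*61 = (1/(7² - 154) - 39)*61 = (1/(49 - 154) - 39)*61 = (1/(-105) - 39)*61 = (-1/105 - 39)*61 = -4096/105*61 = -249856/105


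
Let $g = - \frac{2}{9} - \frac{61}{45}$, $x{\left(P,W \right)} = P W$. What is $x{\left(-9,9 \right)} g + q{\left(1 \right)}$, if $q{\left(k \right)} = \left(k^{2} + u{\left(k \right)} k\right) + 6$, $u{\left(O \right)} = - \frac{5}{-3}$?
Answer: $\frac{2047}{15} \approx 136.47$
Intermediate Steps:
$u{\left(O \right)} = \frac{5}{3}$ ($u{\left(O \right)} = \left(-5\right) \left(- \frac{1}{3}\right) = \frac{5}{3}$)
$q{\left(k \right)} = 6 + k^{2} + \frac{5 k}{3}$ ($q{\left(k \right)} = \left(k^{2} + \frac{5 k}{3}\right) + 6 = 6 + k^{2} + \frac{5 k}{3}$)
$g = - \frac{71}{45}$ ($g = \left(-2\right) \frac{1}{9} - \frac{61}{45} = - \frac{2}{9} - \frac{61}{45} = - \frac{71}{45} \approx -1.5778$)
$x{\left(-9,9 \right)} g + q{\left(1 \right)} = \left(-9\right) 9 \left(- \frac{71}{45}\right) + \left(6 + 1^{2} + \frac{5}{3} \cdot 1\right) = \left(-81\right) \left(- \frac{71}{45}\right) + \left(6 + 1 + \frac{5}{3}\right) = \frac{639}{5} + \frac{26}{3} = \frac{2047}{15}$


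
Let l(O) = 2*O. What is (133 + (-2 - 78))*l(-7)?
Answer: -742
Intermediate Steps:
(133 + (-2 - 78))*l(-7) = (133 + (-2 - 78))*(2*(-7)) = (133 - 80)*(-14) = 53*(-14) = -742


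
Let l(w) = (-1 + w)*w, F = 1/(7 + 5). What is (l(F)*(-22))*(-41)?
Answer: -4961/72 ≈ -68.903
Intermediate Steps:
F = 1/12 ≈ 0.083333
l(w) = w*(-1 + w)
(l(F)*(-22))*(-41) = (((-1 + 1/12)/12)*(-22))*(-41) = (((1/12)*(-11/12))*(-22))*(-41) = -11/144*(-22)*(-41) = (121/72)*(-41) = -4961/72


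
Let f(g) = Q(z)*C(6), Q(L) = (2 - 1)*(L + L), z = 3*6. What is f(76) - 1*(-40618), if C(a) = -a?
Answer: 40402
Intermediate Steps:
z = 18
Q(L) = 2*L (Q(L) = 1*(2*L) = 2*L)
f(g) = -216 (f(g) = (2*18)*(-1*6) = 36*(-6) = -216)
f(76) - 1*(-40618) = -216 - 1*(-40618) = -216 + 40618 = 40402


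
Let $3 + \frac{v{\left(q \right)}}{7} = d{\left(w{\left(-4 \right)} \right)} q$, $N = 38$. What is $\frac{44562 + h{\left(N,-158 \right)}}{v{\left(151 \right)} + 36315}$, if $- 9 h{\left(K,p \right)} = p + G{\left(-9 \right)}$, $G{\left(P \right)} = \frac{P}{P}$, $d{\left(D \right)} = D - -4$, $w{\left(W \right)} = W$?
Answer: $\frac{401215}{326646} \approx 1.2283$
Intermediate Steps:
$d{\left(D \right)} = 4 + D$ ($d{\left(D \right)} = D + 4 = 4 + D$)
$G{\left(P \right)} = 1$
$h{\left(K,p \right)} = - \frac{1}{9} - \frac{p}{9}$ ($h{\left(K,p \right)} = - \frac{p + 1}{9} = - \frac{1 + p}{9} = - \frac{1}{9} - \frac{p}{9}$)
$v{\left(q \right)} = -21$ ($v{\left(q \right)} = -21 + 7 \left(4 - 4\right) q = -21 + 7 \cdot 0 q = -21 + 7 \cdot 0 = -21 + 0 = -21$)
$\frac{44562 + h{\left(N,-158 \right)}}{v{\left(151 \right)} + 36315} = \frac{44562 - - \frac{157}{9}}{-21 + 36315} = \frac{44562 + \left(- \frac{1}{9} + \frac{158}{9}\right)}{36294} = \left(44562 + \frac{157}{9}\right) \frac{1}{36294} = \frac{401215}{9} \cdot \frac{1}{36294} = \frac{401215}{326646}$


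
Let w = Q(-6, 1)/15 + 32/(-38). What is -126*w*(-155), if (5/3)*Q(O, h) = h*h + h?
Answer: -1413972/95 ≈ -14884.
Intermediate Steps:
Q(O, h) = 3*h/5 + 3*h²/5 (Q(O, h) = 3*(h*h + h)/5 = 3*(h² + h)/5 = 3*(h + h²)/5 = 3*h/5 + 3*h²/5)
w = -362/475 (w = ((⅗)*1*(1 + 1))/15 + 32/(-38) = ((⅗)*1*2)*(1/15) + 32*(-1/38) = (6/5)*(1/15) - 16/19 = 2/25 - 16/19 = -362/475 ≈ -0.76210)
-126*w*(-155) = -126*(-362/475)*(-155) = (45612/475)*(-155) = -1413972/95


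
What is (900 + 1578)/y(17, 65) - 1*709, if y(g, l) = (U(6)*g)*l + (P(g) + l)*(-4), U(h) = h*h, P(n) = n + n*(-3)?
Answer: -14056813/19828 ≈ -708.94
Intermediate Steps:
P(n) = -2*n (P(n) = n - 3*n = -2*n)
U(h) = h²
y(g, l) = -4*l + 8*g + 36*g*l (y(g, l) = (6²*g)*l + (-2*g + l)*(-4) = (36*g)*l + (l - 2*g)*(-4) = 36*g*l + (-4*l + 8*g) = -4*l + 8*g + 36*g*l)
(900 + 1578)/y(17, 65) - 1*709 = (900 + 1578)/(-4*65 + 8*17 + 36*17*65) - 1*709 = 2478/(-260 + 136 + 39780) - 709 = 2478/39656 - 709 = 2478*(1/39656) - 709 = 1239/19828 - 709 = -14056813/19828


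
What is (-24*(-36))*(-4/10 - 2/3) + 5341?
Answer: 22097/5 ≈ 4419.4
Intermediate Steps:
(-24*(-36))*(-4/10 - 2/3) + 5341 = 864*(-4*1/10 - 2*1/3) + 5341 = 864*(-2/5 - 2/3) + 5341 = 864*(-16/15) + 5341 = -4608/5 + 5341 = 22097/5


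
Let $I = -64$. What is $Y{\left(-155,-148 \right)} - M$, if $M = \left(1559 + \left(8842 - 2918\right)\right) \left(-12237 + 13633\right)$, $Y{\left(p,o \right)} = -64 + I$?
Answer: $-10446396$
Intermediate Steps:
$Y{\left(p,o \right)} = -128$ ($Y{\left(p,o \right)} = -64 - 64 = -128$)
$M = 10446268$ ($M = \left(1559 + \left(8842 - 2918\right)\right) 1396 = \left(1559 + 5924\right) 1396 = 7483 \cdot 1396 = 10446268$)
$Y{\left(-155,-148 \right)} - M = -128 - 10446268 = -10446396$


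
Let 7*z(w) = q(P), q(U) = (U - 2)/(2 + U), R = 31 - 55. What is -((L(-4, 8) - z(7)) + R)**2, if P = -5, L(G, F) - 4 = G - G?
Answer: -3721/9 ≈ -413.44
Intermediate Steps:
L(G, F) = 4 (L(G, F) = 4 + (G - G) = 4 + 0 = 4)
R = -24
q(U) = (-2 + U)/(2 + U)
z(w) = 1/3 (z(w) = ((-2 - 5)/(2 - 5))/7 = (-7/(-3))/7 = (-1/3*(-7))/7 = (1/7)*(7/3) = 1/3)
-((L(-4, 8) - z(7)) + R)**2 = -((4 - 1*1/3) - 24)**2 = -((4 - 1/3) - 24)**2 = -(11/3 - 24)**2 = -(-61/3)**2 = -1*3721/9 = -3721/9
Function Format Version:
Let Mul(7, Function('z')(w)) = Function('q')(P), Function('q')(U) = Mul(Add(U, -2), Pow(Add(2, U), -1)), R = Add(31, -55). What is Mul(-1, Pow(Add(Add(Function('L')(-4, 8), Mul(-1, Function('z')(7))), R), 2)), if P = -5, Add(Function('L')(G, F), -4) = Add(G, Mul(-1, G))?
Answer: Rational(-3721, 9) ≈ -413.44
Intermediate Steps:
Function('L')(G, F) = 4 (Function('L')(G, F) = Add(4, Add(G, Mul(-1, G))) = Add(4, 0) = 4)
R = -24
Function('q')(U) = Mul(Pow(Add(2, U), -1), Add(-2, U)) (Function('q')(U) = Mul(Add(-2, U), Pow(Add(2, U), -1)) = Mul(Pow(Add(2, U), -1), Add(-2, U)))
Function('z')(w) = Rational(1, 3) (Function('z')(w) = Mul(Rational(1, 7), Mul(Pow(Add(2, -5), -1), Add(-2, -5))) = Mul(Rational(1, 7), Mul(Pow(-3, -1), -7)) = Mul(Rational(1, 7), Mul(Rational(-1, 3), -7)) = Mul(Rational(1, 7), Rational(7, 3)) = Rational(1, 3))
Mul(-1, Pow(Add(Add(Function('L')(-4, 8), Mul(-1, Function('z')(7))), R), 2)) = Mul(-1, Pow(Add(Add(4, Mul(-1, Rational(1, 3))), -24), 2)) = Mul(-1, Pow(Add(Add(4, Rational(-1, 3)), -24), 2)) = Mul(-1, Pow(Add(Rational(11, 3), -24), 2)) = Mul(-1, Pow(Rational(-61, 3), 2)) = Mul(-1, Rational(3721, 9)) = Rational(-3721, 9)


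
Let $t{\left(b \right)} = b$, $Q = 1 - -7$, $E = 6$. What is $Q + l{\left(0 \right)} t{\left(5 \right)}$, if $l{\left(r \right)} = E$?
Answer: $38$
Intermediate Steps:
$l{\left(r \right)} = 6$
$Q = 8$ ($Q = 1 + 7 = 8$)
$Q + l{\left(0 \right)} t{\left(5 \right)} = 8 + 6 \cdot 5 = 8 + 30 = 38$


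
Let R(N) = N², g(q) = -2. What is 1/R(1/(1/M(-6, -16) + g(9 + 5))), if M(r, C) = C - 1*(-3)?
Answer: 729/169 ≈ 4.3136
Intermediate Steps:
M(r, C) = 3 + C (M(r, C) = C + 3 = 3 + C)
1/R(1/(1/M(-6, -16) + g(9 + 5))) = 1/((1/(1/(3 - 16) - 2))²) = 1/((1/(1/(-13) - 2))²) = 1/((1/(-1/13 - 2))²) = 1/((1/(-27/13))²) = 1/((-13/27)²) = 1/(169/729) = 729/169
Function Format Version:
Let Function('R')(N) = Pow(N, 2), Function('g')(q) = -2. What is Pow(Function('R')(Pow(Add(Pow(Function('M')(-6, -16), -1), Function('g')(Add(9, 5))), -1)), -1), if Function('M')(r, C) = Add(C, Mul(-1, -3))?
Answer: Rational(729, 169) ≈ 4.3136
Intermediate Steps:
Function('M')(r, C) = Add(3, C) (Function('M')(r, C) = Add(C, 3) = Add(3, C))
Pow(Function('R')(Pow(Add(Pow(Function('M')(-6, -16), -1), Function('g')(Add(9, 5))), -1)), -1) = Pow(Pow(Pow(Add(Pow(Add(3, -16), -1), -2), -1), 2), -1) = Pow(Pow(Pow(Add(Pow(-13, -1), -2), -1), 2), -1) = Pow(Pow(Pow(Add(Rational(-1, 13), -2), -1), 2), -1) = Pow(Pow(Pow(Rational(-27, 13), -1), 2), -1) = Pow(Pow(Rational(-13, 27), 2), -1) = Pow(Rational(169, 729), -1) = Rational(729, 169)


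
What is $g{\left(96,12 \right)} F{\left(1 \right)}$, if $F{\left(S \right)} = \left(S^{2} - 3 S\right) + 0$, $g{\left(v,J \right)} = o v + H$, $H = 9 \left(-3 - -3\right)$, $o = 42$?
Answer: $-8064$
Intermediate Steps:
$H = 0$ ($H = 9 \left(-3 + 3\right) = 9 \cdot 0 = 0$)
$g{\left(v,J \right)} = 42 v$ ($g{\left(v,J \right)} = 42 v + 0 = 42 v$)
$F{\left(S \right)} = S^{2} - 3 S$
$g{\left(96,12 \right)} F{\left(1 \right)} = 42 \cdot 96 \cdot 1 \left(-3 + 1\right) = 4032 \cdot 1 \left(-2\right) = 4032 \left(-2\right) = -8064$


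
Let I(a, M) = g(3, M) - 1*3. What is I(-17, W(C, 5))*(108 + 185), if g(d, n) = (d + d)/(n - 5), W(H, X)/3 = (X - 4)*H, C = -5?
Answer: -9669/10 ≈ -966.90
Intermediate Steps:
W(H, X) = 3*H*(-4 + X) (W(H, X) = 3*((X - 4)*H) = 3*((-4 + X)*H) = 3*(H*(-4 + X)) = 3*H*(-4 + X))
g(d, n) = 2*d/(-5 + n) (g(d, n) = (2*d)/(-5 + n) = 2*d/(-5 + n))
I(a, M) = -3 + 6/(-5 + M) (I(a, M) = 2*3/(-5 + M) - 1*3 = 6/(-5 + M) - 3 = -3 + 6/(-5 + M))
I(-17, W(C, 5))*(108 + 185) = (3*(7 - 3*(-5)*(-4 + 5))/(-5 + 3*(-5)*(-4 + 5)))*(108 + 185) = (3*(7 - 3*(-5))/(-5 + 3*(-5)*1))*293 = (3*(7 - 1*(-15))/(-5 - 15))*293 = (3*(7 + 15)/(-20))*293 = (3*(-1/20)*22)*293 = -33/10*293 = -9669/10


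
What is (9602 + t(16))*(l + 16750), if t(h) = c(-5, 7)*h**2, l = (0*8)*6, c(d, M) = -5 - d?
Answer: 160833500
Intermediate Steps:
l = 0 (l = 0*6 = 0)
t(h) = 0 (t(h) = (-5 - 1*(-5))*h**2 = (-5 + 5)*h**2 = 0*h**2 = 0)
(9602 + t(16))*(l + 16750) = (9602 + 0)*(0 + 16750) = 9602*16750 = 160833500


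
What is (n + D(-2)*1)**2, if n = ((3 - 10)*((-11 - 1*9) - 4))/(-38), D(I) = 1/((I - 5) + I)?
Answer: 600625/29241 ≈ 20.540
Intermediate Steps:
D(I) = 1/(-5 + 2*I) (D(I) = 1/((-5 + I) + I) = 1/(-5 + 2*I))
n = -84/19 (n = -7*((-11 - 9) - 4)*(-1/38) = -7*(-20 - 4)*(-1/38) = -7*(-24)*(-1/38) = 168*(-1/38) = -84/19 ≈ -4.4211)
(n + D(-2)*1)**2 = (-84/19 + 1/(-5 + 2*(-2)))**2 = (-84/19 + 1/(-5 - 4))**2 = (-84/19 + 1/(-9))**2 = (-84/19 - 1/9*1)**2 = (-84/19 - 1/9)**2 = (-775/171)**2 = 600625/29241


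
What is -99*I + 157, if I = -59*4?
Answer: 23521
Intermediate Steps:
I = -236
-99*I + 157 = -99*(-236) + 157 = 23364 + 157 = 23521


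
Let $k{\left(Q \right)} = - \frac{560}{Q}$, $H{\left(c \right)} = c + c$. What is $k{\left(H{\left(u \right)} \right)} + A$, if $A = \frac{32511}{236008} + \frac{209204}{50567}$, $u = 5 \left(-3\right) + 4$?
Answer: $\frac{354797858649}{11934216536} \approx 29.729$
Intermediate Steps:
$u = -11$ ($u = -15 + 4 = -11$)
$H{\left(c \right)} = 2 c$
$A = \frac{51017801369}{11934216536}$ ($A = 32511 \cdot \frac{1}{236008} + 209204 \cdot \frac{1}{50567} = \frac{32511}{236008} + \frac{209204}{50567} = \frac{51017801369}{11934216536} \approx 4.2749$)
$k{\left(H{\left(u \right)} \right)} + A = - \frac{560}{2 \left(-11\right)} + \frac{51017801369}{11934216536} = - \frac{560}{-22} + \frac{51017801369}{11934216536} = \left(-560\right) \left(- \frac{1}{22}\right) + \frac{51017801369}{11934216536} = \frac{280}{11} + \frac{51017801369}{11934216536} = \frac{354797858649}{11934216536}$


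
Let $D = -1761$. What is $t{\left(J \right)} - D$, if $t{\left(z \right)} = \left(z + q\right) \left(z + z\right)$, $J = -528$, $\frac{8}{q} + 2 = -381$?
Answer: $\frac{214231455}{383} \approx 5.5935 \cdot 10^{5}$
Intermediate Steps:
$q = - \frac{8}{383}$ ($q = \frac{8}{-2 - 381} = \frac{8}{-383} = 8 \left(- \frac{1}{383}\right) = - \frac{8}{383} \approx -0.020888$)
$t{\left(z \right)} = 2 z \left(- \frac{8}{383} + z\right)$ ($t{\left(z \right)} = \left(z - \frac{8}{383}\right) \left(z + z\right) = \left(- \frac{8}{383} + z\right) 2 z = 2 z \left(- \frac{8}{383} + z\right)$)
$t{\left(J \right)} - D = \frac{2}{383} \left(-528\right) \left(-8 + 383 \left(-528\right)\right) - -1761 = \frac{2}{383} \left(-528\right) \left(-8 - 202224\right) + 1761 = \frac{2}{383} \left(-528\right) \left(-202232\right) + 1761 = \frac{213556992}{383} + 1761 = \frac{214231455}{383}$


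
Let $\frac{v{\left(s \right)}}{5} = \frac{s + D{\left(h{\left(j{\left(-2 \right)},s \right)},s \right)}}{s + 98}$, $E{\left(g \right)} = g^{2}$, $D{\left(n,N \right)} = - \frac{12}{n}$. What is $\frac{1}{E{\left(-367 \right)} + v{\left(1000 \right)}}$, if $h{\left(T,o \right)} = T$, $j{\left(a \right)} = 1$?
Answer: $\frac{549}{73946731} \approx 7.4243 \cdot 10^{-6}$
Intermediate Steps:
$v{\left(s \right)} = \frac{5 \left(-12 + s\right)}{98 + s}$ ($v{\left(s \right)} = 5 \frac{s - \frac{12}{1}}{s + 98} = 5 \frac{s - 12}{98 + s} = 5 \frac{-12 + s}{98 + s} = \frac{5 \left(-12 + s\right)}{98 + s}$)
$\frac{1}{E{\left(-367 \right)} + v{\left(1000 \right)}} = \frac{1}{\left(-367\right)^{2} + \frac{5 \left(-12 + 1000\right)}{98 + 1000}} = \frac{1}{134689 + 5 \cdot \frac{1}{1098} \cdot 988} = \frac{1}{134689 + \frac{2470}{549}} = \frac{1}{\frac{73946731}{549}} = \frac{549}{73946731}$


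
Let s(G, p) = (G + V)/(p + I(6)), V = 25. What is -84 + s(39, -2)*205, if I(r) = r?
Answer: 3196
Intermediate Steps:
s(G, p) = (25 + G)/(6 + p) (s(G, p) = (G + 25)/(p + 6) = (25 + G)/(6 + p))
-84 + s(39, -2)*205 = -84 + ((25 + 39)/(6 - 2))*205 = -84 + (64/4)*205 = -84 + ((¼)*64)*205 = -84 + 16*205 = -84 + 3280 = 3196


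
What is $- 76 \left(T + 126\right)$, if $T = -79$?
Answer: $-3572$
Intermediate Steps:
$- 76 \left(T + 126\right) = - 76 \left(-79 + 126\right) = \left(-76\right) 47 = -3572$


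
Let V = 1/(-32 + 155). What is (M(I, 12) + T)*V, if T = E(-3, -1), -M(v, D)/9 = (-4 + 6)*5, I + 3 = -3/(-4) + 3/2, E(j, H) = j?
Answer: -31/41 ≈ -0.75610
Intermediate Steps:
I = -3/4 (I = -3 + (-3/(-4) + 3/2) = -3 + (-3*(-1/4) + 3*(1/2)) = -3 + (3/4 + 3/2) = -3 + 9/4 = -3/4 ≈ -0.75000)
M(v, D) = -90 (M(v, D) = -9*(-4 + 6)*5 = -18*5 = -9*10 = -90)
V = 1/123 ≈ 0.0081301
T = -3
(M(I, 12) + T)*V = (-90 - 3)*(1/123) = -93*1/123 = -31/41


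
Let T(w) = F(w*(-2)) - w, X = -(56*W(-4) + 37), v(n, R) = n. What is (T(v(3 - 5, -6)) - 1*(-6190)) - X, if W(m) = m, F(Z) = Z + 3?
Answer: 6012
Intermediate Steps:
F(Z) = 3 + Z
X = 187 (X = -(56*(-4) + 37) = -(-224 + 37) = -1*(-187) = 187)
T(w) = 3 - 3*w (T(w) = (3 + w*(-2)) - w = (3 - 2*w) - w = 3 - 3*w)
(T(v(3 - 5, -6)) - 1*(-6190)) - X = ((3 - 3*(3 - 5)) - 1*(-6190)) - 1*187 = ((3 - 3*(-2)) + 6190) - 187 = ((3 + 6) + 6190) - 187 = (9 + 6190) - 187 = 6199 - 187 = 6012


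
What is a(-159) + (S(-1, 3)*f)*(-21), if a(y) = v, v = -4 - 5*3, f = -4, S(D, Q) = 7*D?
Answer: -607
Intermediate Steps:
v = -19 (v = -4 - 15 = -19)
a(y) = -19
a(-159) + (S(-1, 3)*f)*(-21) = -19 + ((7*(-1))*(-4))*(-21) = -19 - 7*(-4)*(-21) = -19 + 28*(-21) = -19 - 588 = -607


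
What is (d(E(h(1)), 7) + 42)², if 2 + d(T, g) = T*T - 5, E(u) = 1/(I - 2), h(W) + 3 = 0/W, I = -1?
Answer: 99856/81 ≈ 1232.8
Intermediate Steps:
h(W) = -3 (h(W) = -3 + 0/W = -3 + 0 = -3)
E(u) = -⅓ (E(u) = 1/(-1 - 2) = 1/(-3) = -⅓)
d(T, g) = -7 + T² (d(T, g) = -2 + (T*T - 5) = -2 + (T² - 5) = -2 + (-5 + T²) = -7 + T²)
(d(E(h(1)), 7) + 42)² = ((-7 + (-⅓)²) + 42)² = ((-7 + ⅑) + 42)² = (-62/9 + 42)² = (316/9)² = 99856/81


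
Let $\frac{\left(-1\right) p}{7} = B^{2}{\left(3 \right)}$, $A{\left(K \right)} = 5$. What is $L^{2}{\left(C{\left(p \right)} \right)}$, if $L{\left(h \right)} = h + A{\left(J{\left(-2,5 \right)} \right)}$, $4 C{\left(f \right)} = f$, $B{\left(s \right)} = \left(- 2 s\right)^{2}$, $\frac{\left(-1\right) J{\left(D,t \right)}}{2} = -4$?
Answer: $5121169$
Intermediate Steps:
$J{\left(D,t \right)} = 8$ ($J{\left(D,t \right)} = \left(-2\right) \left(-4\right) = 8$)
$B{\left(s \right)} = 4 s^{2}$
$p = -9072$ ($p = - 7 \left(4 \cdot 3^{2}\right)^{2} = - 7 \left(4 \cdot 9\right)^{2} = - 7 \cdot 36^{2} = \left(-7\right) 1296 = -9072$)
$C{\left(f \right)} = \frac{f}{4}$
$L{\left(h \right)} = 5 + h$ ($L{\left(h \right)} = h + 5 = 5 + h$)
$L^{2}{\left(C{\left(p \right)} \right)} = \left(5 + \frac{1}{4} \left(-9072\right)\right)^{2} = \left(5 - 2268\right)^{2} = \left(-2263\right)^{2} = 5121169$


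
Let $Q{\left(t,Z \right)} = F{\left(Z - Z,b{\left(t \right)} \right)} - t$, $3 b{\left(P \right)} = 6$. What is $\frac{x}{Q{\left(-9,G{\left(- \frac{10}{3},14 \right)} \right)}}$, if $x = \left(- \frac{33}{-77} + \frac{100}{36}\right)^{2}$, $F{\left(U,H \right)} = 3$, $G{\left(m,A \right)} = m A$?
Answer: $\frac{10201}{11907} \approx 0.85672$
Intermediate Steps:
$b{\left(P \right)} = 2$ ($b{\left(P \right)} = \frac{1}{3} \cdot 6 = 2$)
$G{\left(m,A \right)} = A m$
$Q{\left(t,Z \right)} = 3 - t$
$x = \frac{40804}{3969}$ ($x = \left(\left(-33\right) \left(- \frac{1}{77}\right) + 100 \cdot \frac{1}{36}\right)^{2} = \left(\frac{3}{7} + \frac{25}{9}\right)^{2} = \left(\frac{202}{63}\right)^{2} = \frac{40804}{3969} \approx 10.281$)
$\frac{x}{Q{\left(-9,G{\left(- \frac{10}{3},14 \right)} \right)}} = \frac{40804}{3969 \left(3 - -9\right)} = \frac{40804}{3969 \left(3 + 9\right)} = \frac{40804}{3969 \cdot 12} = \frac{40804}{3969} \cdot \frac{1}{12} = \frac{10201}{11907}$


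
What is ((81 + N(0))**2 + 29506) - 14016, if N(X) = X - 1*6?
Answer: 21115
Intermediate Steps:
N(X) = -6 + X (N(X) = X - 6 = -6 + X)
((81 + N(0))**2 + 29506) - 14016 = ((81 + (-6 + 0))**2 + 29506) - 14016 = ((81 - 6)**2 + 29506) - 14016 = (75**2 + 29506) - 14016 = (5625 + 29506) - 14016 = 35131 - 14016 = 21115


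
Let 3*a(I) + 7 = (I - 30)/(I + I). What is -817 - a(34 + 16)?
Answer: -12221/15 ≈ -814.73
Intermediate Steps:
a(I) = -7/3 + (-30 + I)/(6*I) (a(I) = -7/3 + ((I - 30)/(I + I))/3 = -7/3 + ((-30 + I)/((2*I)))/3 = -7/3 + ((-30 + I)*(1/(2*I)))/3 = -7/3 + ((-30 + I)/(2*I))/3 = -7/3 + (-30 + I)/(6*I))
-817 - a(34 + 16) = -817 - (-13/6 - 5/(34 + 16)) = -817 - (-13/6 - 5/50) = -817 - (-13/6 - 5*1/50) = -817 - (-13/6 - ⅒) = -817 - 1*(-34/15) = -817 + 34/15 = -12221/15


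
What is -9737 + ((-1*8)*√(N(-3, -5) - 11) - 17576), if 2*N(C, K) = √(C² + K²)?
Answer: -27313 - 4*I*√(44 - 2*√34) ≈ -27313.0 - 22.747*I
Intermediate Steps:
N(C, K) = √(C² + K²)/2
-9737 + ((-1*8)*√(N(-3, -5) - 11) - 17576) = -9737 + ((-1*8)*√(√((-3)² + (-5)²)/2 - 11) - 17576) = -9737 + (-8*√(√(9 + 25)/2 - 11) - 17576) = -9737 + (-8*√(√34/2 - 11) - 17576) = -9737 + (-8*√(-11 + √34/2) - 17576) = -9737 + (-17576 - 8*√(-11 + √34/2)) = -27313 - 8*√(-11 + √34/2)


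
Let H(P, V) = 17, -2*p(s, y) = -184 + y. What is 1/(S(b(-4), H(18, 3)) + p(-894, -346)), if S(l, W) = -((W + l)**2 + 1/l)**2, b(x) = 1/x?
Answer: -256/19512785 ≈ -1.3120e-5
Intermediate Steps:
p(s, y) = 92 - y/2 (p(s, y) = -(-184 + y)/2 = 92 - y/2)
S(l, W) = -(1/l + (W + l)**2)**2
1/(S(b(-4), H(18, 3)) + p(-894, -346)) = 1/(-(1 + (17 + 1/(-4))**2/(-4))**2/(1/(-4))**2 + (92 - 1/2*(-346))) = 1/(-(1 - (17 - 1/4)**2/4)**2/(-1/4)**2 + (92 + 173)) = 1/(-1*16*(1 - (67/4)**2/4)**2 + 265) = 1/(-1*16*(1 - 1/4*4489/16)**2 + 265) = 1/(-1*16*(1 - 4489/64)**2 + 265) = 1/(-1*16*(-4425/64)**2 + 265) = 1/(-1*16*19580625/4096 + 265) = 1/(-19580625/256 + 265) = 1/(-19512785/256) = -256/19512785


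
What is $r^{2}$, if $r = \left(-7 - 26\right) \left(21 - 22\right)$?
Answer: $1089$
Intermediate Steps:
$r = 33$ ($r = \left(-33\right) \left(-1\right) = 33$)
$r^{2} = 33^{2} = 1089$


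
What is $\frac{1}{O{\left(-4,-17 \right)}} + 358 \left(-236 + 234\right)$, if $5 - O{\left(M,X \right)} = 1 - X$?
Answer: $- \frac{9309}{13} \approx -716.08$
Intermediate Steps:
$O{\left(M,X \right)} = 4 + X$ ($O{\left(M,X \right)} = 5 - \left(1 - X\right) = 5 + \left(-1 + X\right) = 4 + X$)
$\frac{1}{O{\left(-4,-17 \right)}} + 358 \left(-236 + 234\right) = \frac{1}{4 - 17} + 358 \left(-236 + 234\right) = \frac{1}{-13} + 358 \left(-2\right) = - \frac{1}{13} - 716 = - \frac{9309}{13}$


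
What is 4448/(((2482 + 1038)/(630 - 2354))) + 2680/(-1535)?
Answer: -36813606/16885 ≈ -2180.3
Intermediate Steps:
4448/(((2482 + 1038)/(630 - 2354))) + 2680/(-1535) = 4448/((3520/(-1724))) + 2680*(-1/1535) = 4448/((3520*(-1/1724))) - 536/307 = 4448/(-880/431) - 536/307 = 4448*(-431/880) - 536/307 = -119818/55 - 536/307 = -36813606/16885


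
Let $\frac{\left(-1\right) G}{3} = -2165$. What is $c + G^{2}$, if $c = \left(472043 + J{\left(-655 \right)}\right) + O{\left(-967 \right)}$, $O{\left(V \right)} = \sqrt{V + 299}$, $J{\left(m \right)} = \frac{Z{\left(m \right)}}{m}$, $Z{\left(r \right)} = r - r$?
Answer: $42657068 + 2 i \sqrt{167} \approx 4.2657 \cdot 10^{7} + 25.846 i$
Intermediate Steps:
$Z{\left(r \right)} = 0$
$G = 6495$ ($G = \left(-3\right) \left(-2165\right) = 6495$)
$J{\left(m \right)} = 0$ ($J{\left(m \right)} = \frac{0}{m} = 0$)
$O{\left(V \right)} = \sqrt{299 + V}$
$c = 472043 + 2 i \sqrt{167}$ ($c = \left(472043 + 0\right) + \sqrt{299 - 967} = 472043 + \sqrt{-668} = 472043 + 2 i \sqrt{167} \approx 4.7204 \cdot 10^{5} + 25.846 i$)
$c + G^{2} = \left(472043 + 2 i \sqrt{167}\right) + 6495^{2} = \left(472043 + 2 i \sqrt{167}\right) + 42185025 = 42657068 + 2 i \sqrt{167}$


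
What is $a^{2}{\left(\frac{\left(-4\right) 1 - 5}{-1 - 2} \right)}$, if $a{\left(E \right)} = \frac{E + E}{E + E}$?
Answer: $1$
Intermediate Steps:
$a{\left(E \right)} = 1$ ($a{\left(E \right)} = \frac{2 E}{2 E} = 2 E \frac{1}{2 E} = 1$)
$a^{2}{\left(\frac{\left(-4\right) 1 - 5}{-1 - 2} \right)} = 1^{2} = 1$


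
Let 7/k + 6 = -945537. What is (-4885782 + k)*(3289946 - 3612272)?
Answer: 496351630651308786/315181 ≈ 1.5748e+12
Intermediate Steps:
k = -7/945543 (k = 7/(-6 - 945537) = 7/(-945543) = 7*(-1/945543) = -7/945543 ≈ -7.4032e-6)
(-4885782 + k)*(3289946 - 3612272) = (-4885782 - 7/945543)*(3289946 - 3612272) = -4619716969633/945543*(-322326) = 496351630651308786/315181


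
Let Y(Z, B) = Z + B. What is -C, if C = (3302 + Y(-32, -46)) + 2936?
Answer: -6160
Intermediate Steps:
Y(Z, B) = B + Z
C = 6160 (C = (3302 + (-46 - 32)) + 2936 = (3302 - 78) + 2936 = 3224 + 2936 = 6160)
-C = -1*6160 = -6160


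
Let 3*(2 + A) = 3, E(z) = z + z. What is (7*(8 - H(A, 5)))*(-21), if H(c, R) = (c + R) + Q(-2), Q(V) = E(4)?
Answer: 588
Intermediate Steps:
E(z) = 2*z
Q(V) = 8 (Q(V) = 2*4 = 8)
A = -1 (A = -2 + (⅓)*3 = -2 + 1 = -1)
H(c, R) = 8 + R + c (H(c, R) = (c + R) + 8 = (R + c) + 8 = 8 + R + c)
(7*(8 - H(A, 5)))*(-21) = (7*(8 - (8 + 5 - 1)))*(-21) = (7*(8 - 1*12))*(-21) = (7*(8 - 12))*(-21) = (7*(-4))*(-21) = -28*(-21) = 588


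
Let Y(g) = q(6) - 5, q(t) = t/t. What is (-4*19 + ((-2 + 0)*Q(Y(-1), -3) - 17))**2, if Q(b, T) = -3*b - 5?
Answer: 11449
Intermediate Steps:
q(t) = 1
Y(g) = -4 (Y(g) = 1 - 5 = -4)
Q(b, T) = -5 - 3*b
(-4*19 + ((-2 + 0)*Q(Y(-1), -3) - 17))**2 = (-4*19 + ((-2 + 0)*(-5 - 3*(-4)) - 17))**2 = (-76 + (-2*(-5 + 12) - 17))**2 = (-76 + (-2*7 - 17))**2 = (-76 + (-14 - 17))**2 = (-76 - 31)**2 = (-107)**2 = 11449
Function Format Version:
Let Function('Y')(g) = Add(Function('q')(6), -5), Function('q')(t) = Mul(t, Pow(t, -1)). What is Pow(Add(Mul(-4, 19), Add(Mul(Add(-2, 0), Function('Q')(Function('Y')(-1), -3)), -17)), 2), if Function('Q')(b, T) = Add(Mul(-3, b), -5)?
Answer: 11449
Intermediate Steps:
Function('q')(t) = 1
Function('Y')(g) = -4 (Function('Y')(g) = Add(1, -5) = -4)
Function('Q')(b, T) = Add(-5, Mul(-3, b))
Pow(Add(Mul(-4, 19), Add(Mul(Add(-2, 0), Function('Q')(Function('Y')(-1), -3)), -17)), 2) = Pow(Add(Mul(-4, 19), Add(Mul(Add(-2, 0), Add(-5, Mul(-3, -4))), -17)), 2) = Pow(Add(-76, Add(Mul(-2, Add(-5, 12)), -17)), 2) = Pow(Add(-76, Add(Mul(-2, 7), -17)), 2) = Pow(Add(-76, Add(-14, -17)), 2) = Pow(Add(-76, -31), 2) = Pow(-107, 2) = 11449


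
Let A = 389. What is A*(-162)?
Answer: -63018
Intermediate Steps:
A*(-162) = 389*(-162) = -63018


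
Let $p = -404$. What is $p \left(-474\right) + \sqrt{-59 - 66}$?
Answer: $191496 + 5 i \sqrt{5} \approx 1.915 \cdot 10^{5} + 11.18 i$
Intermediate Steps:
$p \left(-474\right) + \sqrt{-59 - 66} = \left(-404\right) \left(-474\right) + \sqrt{-59 - 66} = 191496 + \sqrt{-125} = 191496 + 5 i \sqrt{5}$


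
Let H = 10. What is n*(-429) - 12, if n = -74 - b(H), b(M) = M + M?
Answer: 40314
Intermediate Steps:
b(M) = 2*M
n = -94 (n = -74 - 2*10 = -74 - 1*20 = -74 - 20 = -94)
n*(-429) - 12 = -94*(-429) - 12 = 40326 - 12 = 40314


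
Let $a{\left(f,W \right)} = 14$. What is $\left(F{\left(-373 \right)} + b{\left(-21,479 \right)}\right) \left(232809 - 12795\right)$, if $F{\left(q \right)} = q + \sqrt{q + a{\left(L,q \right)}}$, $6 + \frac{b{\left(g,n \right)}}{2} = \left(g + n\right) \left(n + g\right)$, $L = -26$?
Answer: $92217328002 + 220014 i \sqrt{359} \approx 9.2217 \cdot 10^{10} + 4.1687 \cdot 10^{6} i$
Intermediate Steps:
$b{\left(g,n \right)} = -12 + 2 \left(g + n\right)^{2}$ ($b{\left(g,n \right)} = -12 + 2 \left(g + n\right) \left(n + g\right) = -12 + 2 \left(g + n\right) \left(g + n\right) = -12 + 2 \left(g + n\right)^{2}$)
$F{\left(q \right)} = q + \sqrt{14 + q}$ ($F{\left(q \right)} = q + \sqrt{q + 14} = q + \sqrt{14 + q}$)
$\left(F{\left(-373 \right)} + b{\left(-21,479 \right)}\right) \left(232809 - 12795\right) = \left(\left(-373 + \sqrt{14 - 373}\right) - \left(12 - 2 \left(-21 + 479\right)^{2}\right)\right) \left(232809 - 12795\right) = \left(\left(-373 + \sqrt{-359}\right) - \left(12 - 2 \cdot 458^{2}\right)\right) 220014 = \left(\left(-373 + i \sqrt{359}\right) + \left(-12 + 2 \cdot 209764\right)\right) 220014 = \left(\left(-373 + i \sqrt{359}\right) + \left(-12 + 419528\right)\right) 220014 = \left(\left(-373 + i \sqrt{359}\right) + 419516\right) 220014 = \left(419143 + i \sqrt{359}\right) 220014 = 92217328002 + 220014 i \sqrt{359}$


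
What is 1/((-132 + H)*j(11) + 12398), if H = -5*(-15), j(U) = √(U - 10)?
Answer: 1/12341 ≈ 8.1031e-5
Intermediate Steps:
j(U) = √(-10 + U)
H = 75
1/((-132 + H)*j(11) + 12398) = 1/((-132 + 75)*√(-10 + 11) + 12398) = 1/(-57*√1 + 12398) = 1/(-57*1 + 12398) = 1/(-57 + 12398) = 1/12341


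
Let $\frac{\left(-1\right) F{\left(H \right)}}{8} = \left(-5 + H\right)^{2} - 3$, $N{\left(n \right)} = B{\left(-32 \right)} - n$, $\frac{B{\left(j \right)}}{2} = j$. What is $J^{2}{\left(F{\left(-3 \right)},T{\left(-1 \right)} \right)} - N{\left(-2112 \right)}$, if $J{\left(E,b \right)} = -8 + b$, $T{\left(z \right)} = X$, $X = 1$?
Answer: $-1999$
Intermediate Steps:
$B{\left(j \right)} = 2 j$
$T{\left(z \right)} = 1$
$N{\left(n \right)} = -64 - n$ ($N{\left(n \right)} = 2 \left(-32\right) - n = -64 - n$)
$F{\left(H \right)} = 24 - 8 \left(-5 + H\right)^{2}$ ($F{\left(H \right)} = - 8 \left(\left(-5 + H\right)^{2} - 3\right) = - 8 \left(-3 + \left(-5 + H\right)^{2}\right) = 24 - 8 \left(-5 + H\right)^{2}$)
$J^{2}{\left(F{\left(-3 \right)},T{\left(-1 \right)} \right)} - N{\left(-2112 \right)} = \left(-8 + 1\right)^{2} - \left(-64 - -2112\right) = \left(-7\right)^{2} - \left(-64 + 2112\right) = 49 - 2048 = -1999$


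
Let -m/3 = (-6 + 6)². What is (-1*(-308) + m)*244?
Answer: 75152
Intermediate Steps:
m = 0 (m = -3*(-6 + 6)² = -3*0² = -3*0 = 0)
(-1*(-308) + m)*244 = (-1*(-308) + 0)*244 = (308 + 0)*244 = 308*244 = 75152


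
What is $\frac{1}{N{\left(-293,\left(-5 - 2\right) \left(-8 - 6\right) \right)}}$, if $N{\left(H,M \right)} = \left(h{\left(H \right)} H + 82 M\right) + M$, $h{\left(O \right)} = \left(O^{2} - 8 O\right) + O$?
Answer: $- \frac{1}{25746566} \approx -3.884 \cdot 10^{-8}$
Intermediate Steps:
$h{\left(O \right)} = O^{2} - 7 O$
$N{\left(H,M \right)} = 83 M + H^{2} \left(-7 + H\right)$ ($N{\left(H,M \right)} = \left(H \left(-7 + H\right) H + 82 M\right) + M = \left(H^{2} \left(-7 + H\right) + 82 M\right) + M = \left(82 M + H^{2} \left(-7 + H\right)\right) + M = 83 M + H^{2} \left(-7 + H\right)$)
$\frac{1}{N{\left(-293,\left(-5 - 2\right) \left(-8 - 6\right) \right)}} = \frac{1}{83 \left(-5 - 2\right) \left(-8 - 6\right) + \left(-293\right)^{2} \left(-7 - 293\right)} = \frac{1}{83 \left(-5 - 2\right) \left(-14\right) + 85849 \left(-300\right)} = \frac{1}{83 \left(\left(-7\right) \left(-14\right)\right) - 25754700} = \frac{1}{83 \cdot 98 - 25754700} = \frac{1}{8134 - 25754700} = \frac{1}{-25746566} = - \frac{1}{25746566}$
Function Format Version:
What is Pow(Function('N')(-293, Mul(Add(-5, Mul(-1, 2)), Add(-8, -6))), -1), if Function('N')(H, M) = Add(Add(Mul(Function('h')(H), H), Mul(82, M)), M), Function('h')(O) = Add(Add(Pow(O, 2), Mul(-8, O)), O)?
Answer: Rational(-1, 25746566) ≈ -3.8840e-8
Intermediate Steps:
Function('h')(O) = Add(Pow(O, 2), Mul(-7, O))
Function('N')(H, M) = Add(Mul(83, M), Mul(Pow(H, 2), Add(-7, H))) (Function('N')(H, M) = Add(Add(Mul(Mul(H, Add(-7, H)), H), Mul(82, M)), M) = Add(Add(Mul(Pow(H, 2), Add(-7, H)), Mul(82, M)), M) = Add(Add(Mul(82, M), Mul(Pow(H, 2), Add(-7, H))), M) = Add(Mul(83, M), Mul(Pow(H, 2), Add(-7, H))))
Pow(Function('N')(-293, Mul(Add(-5, Mul(-1, 2)), Add(-8, -6))), -1) = Pow(Add(Mul(83, Mul(Add(-5, Mul(-1, 2)), Add(-8, -6))), Mul(Pow(-293, 2), Add(-7, -293))), -1) = Pow(Add(Mul(83, Mul(Add(-5, -2), -14)), Mul(85849, -300)), -1) = Pow(Add(Mul(83, Mul(-7, -14)), -25754700), -1) = Pow(Add(Mul(83, 98), -25754700), -1) = Pow(Add(8134, -25754700), -1) = Pow(-25746566, -1) = Rational(-1, 25746566)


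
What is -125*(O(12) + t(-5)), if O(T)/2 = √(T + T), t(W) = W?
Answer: 625 - 500*√6 ≈ -599.75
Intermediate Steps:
O(T) = 2*√2*√T (O(T) = 2*√(T + T) = 2*√(2*T) = 2*(√2*√T) = 2*√2*√T)
-125*(O(12) + t(-5)) = -125*(2*√2*√12 - 5) = -125*(2*√2*(2*√3) - 5) = -125*(4*√6 - 5) = -125*(-5 + 4*√6) = 625 - 500*√6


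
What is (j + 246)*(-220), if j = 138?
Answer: -84480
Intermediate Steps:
(j + 246)*(-220) = (138 + 246)*(-220) = 384*(-220) = -84480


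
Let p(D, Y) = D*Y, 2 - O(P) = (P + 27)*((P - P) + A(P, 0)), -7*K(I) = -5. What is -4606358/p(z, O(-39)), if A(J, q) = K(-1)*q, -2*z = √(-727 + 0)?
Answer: -4606358*I*√727/727 ≈ -1.7084e+5*I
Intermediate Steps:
K(I) = 5/7 (K(I) = -⅐*(-5) = 5/7)
z = -I*√727/2 (z = -√(-727 + 0)/2 = -I*√727/2 ≈ -13.481*I)
A(J, q) = 5*q/7
O(P) = 2 (O(P) = 2 - (P + 27)*((P - P) + (5/7)*0) = 2 - (27 + P)*(0 + 0) = 2 - (27 + P)*0 = 2 - 1*0 = 2 + 0 = 2)
-4606358/p(z, O(-39)) = -4606358*I*√727/727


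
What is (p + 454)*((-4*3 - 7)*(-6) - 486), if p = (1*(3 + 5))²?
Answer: -192696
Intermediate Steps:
p = 64 (p = (1*8)² = 8² = 64)
(p + 454)*((-4*3 - 7)*(-6) - 486) = (64 + 454)*((-4*3 - 7)*(-6) - 486) = 518*((-12 - 7)*(-6) - 486) = 518*(-19*(-6) - 486) = 518*(114 - 486) = 518*(-372) = -192696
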